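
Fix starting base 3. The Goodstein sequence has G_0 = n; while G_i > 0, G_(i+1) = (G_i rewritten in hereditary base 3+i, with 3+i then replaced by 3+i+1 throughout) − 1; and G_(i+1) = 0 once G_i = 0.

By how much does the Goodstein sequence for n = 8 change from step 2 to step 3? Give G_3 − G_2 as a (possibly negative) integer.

1

[0] 8 ≡ 2·3 + 2 (base 3). Lift 4: 10. −1: 9.
[1] 9 ≡ 2·4 + 1 (base 4). Lift 5: 11. −1: 10.
[2] 10 ≡ 2·5 (base 5). Lift 6: 12. −1: 11.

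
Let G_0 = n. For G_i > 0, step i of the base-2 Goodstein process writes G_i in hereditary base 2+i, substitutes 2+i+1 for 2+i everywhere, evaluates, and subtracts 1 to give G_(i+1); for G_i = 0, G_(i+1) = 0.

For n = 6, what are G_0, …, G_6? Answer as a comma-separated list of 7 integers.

step 0: 6 = 2^2 + 2; sub 3 for 2: 3^3 + 3; = 30; G_1 = 30−1 = 29
step 1: 29 = 3^3 + 2; sub 4 for 3: 4^4 + 2; = 258; G_2 = 258−1 = 257
step 2: 257 = 4^4 + 1; sub 5 for 4: 5^5 + 1; = 3126; G_3 = 3126−1 = 3125
step 3: 3125 = 5^5; sub 6 for 5: 6^6; = 46656; G_4 = 46656−1 = 46655
step 4: 46655 = 5·6^5 + 5·6^4 + 5·6^3 + 5·6^2 + 5·6 + 5; sub 7 for 6: 5·7^5 + 5·7^4 + 5·7^3 + 5·7^2 + 5·7 + 5; = 98040; G_5 = 98040−1 = 98039
step 5: 98039 = 5·7^5 + 5·7^4 + 5·7^3 + 5·7^2 + 5·7 + 4; sub 8 for 7: 5·8^5 + 5·8^4 + 5·8^3 + 5·8^2 + 5·8 + 4; = 187244; G_6 = 187244−1 = 187243

6, 29, 257, 3125, 46655, 98039, 187243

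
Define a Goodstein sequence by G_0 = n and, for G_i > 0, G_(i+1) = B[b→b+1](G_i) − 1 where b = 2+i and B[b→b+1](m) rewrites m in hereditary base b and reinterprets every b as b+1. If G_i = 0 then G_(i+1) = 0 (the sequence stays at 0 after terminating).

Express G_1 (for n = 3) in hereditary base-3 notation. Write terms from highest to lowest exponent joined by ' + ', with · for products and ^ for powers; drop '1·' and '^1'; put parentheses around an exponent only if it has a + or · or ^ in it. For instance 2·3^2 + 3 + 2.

3

3 —HB2→ 2 + 1 —bump→ 3 + 1 = 4 —(−1)→ 3
3 —HB3→ 3 —bump→ 4 = 4 —(−1)→ 3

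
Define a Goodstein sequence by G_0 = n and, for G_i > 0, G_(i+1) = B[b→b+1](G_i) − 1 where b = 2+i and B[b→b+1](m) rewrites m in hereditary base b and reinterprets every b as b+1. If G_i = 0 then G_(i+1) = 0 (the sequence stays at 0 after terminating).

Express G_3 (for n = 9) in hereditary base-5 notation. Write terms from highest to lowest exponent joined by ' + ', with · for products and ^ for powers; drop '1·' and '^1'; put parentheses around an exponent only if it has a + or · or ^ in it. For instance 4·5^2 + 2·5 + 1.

base 2: 9 = 2^(2 + 1) + 1; at 3: 3^(3 + 1) + 1 = 82; next = 81
base 3: 81 = 3^(3 + 1); at 4: 4^(4 + 1) = 1024; next = 1023
base 4: 1023 = 3·4^4 + 3·4^3 + 3·4^2 + 3·4 + 3; at 5: 3·5^5 + 3·5^3 + 3·5^2 + 3·5 + 3 = 9843; next = 9842
base 5: 9842 = 3·5^5 + 3·5^3 + 3·5^2 + 3·5 + 2; at 6: 3·6^6 + 3·6^3 + 3·6^2 + 3·6 + 2 = 140744; next = 140743

3·5^5 + 3·5^3 + 3·5^2 + 3·5 + 2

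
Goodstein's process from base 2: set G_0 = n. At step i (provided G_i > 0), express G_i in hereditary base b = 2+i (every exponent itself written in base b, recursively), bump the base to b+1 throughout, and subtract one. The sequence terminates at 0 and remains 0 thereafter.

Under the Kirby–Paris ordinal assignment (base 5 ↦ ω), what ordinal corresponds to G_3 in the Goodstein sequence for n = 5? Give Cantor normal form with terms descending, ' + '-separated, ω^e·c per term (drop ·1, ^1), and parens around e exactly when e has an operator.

ω^3·3 + ω^2·3 + ω·3 + 2

5 —HB2→ 2^2 + 1 —bump→ 3^3 + 1 = 28 —(−1)→ 27
27 —HB3→ 3^3 —bump→ 4^4 = 256 —(−1)→ 255
255 —HB4→ 3·4^3 + 3·4^2 + 3·4 + 3 —bump→ 3·5^3 + 3·5^2 + 3·5 + 3 = 468 —(−1)→ 467
467 —HB5→ 3·5^3 + 3·5^2 + 3·5 + 2 —bump→ 3·6^3 + 3·6^2 + 3·6 + 2 = 776 —(−1)→ 775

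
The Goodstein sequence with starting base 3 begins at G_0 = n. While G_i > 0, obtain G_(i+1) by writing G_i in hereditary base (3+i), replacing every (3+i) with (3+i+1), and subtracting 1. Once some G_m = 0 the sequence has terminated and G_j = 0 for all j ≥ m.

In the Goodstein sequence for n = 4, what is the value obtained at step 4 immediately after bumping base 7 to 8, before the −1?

base 3: 4 = 3 + 1; at 4: 4 + 1 = 5; next = 4
base 4: 4 = 4; at 5: 5 = 5; next = 4
base 5: 4 = 4; at 6: 4 = 4; next = 3
base 6: 3 = 3; at 7: 3 = 3; next = 2
base 7: 2 = 2; at 8: 2 = 2; next = 1

2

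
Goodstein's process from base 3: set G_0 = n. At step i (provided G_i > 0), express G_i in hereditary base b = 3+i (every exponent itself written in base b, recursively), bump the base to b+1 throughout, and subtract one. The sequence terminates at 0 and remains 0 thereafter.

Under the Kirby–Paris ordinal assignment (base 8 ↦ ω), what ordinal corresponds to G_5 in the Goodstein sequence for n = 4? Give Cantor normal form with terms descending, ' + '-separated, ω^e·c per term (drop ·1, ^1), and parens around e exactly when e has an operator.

[0] 4 ≡ 3 + 1 (base 3). Lift 4: 5. −1: 4.
[1] 4 ≡ 4 (base 4). Lift 5: 5. −1: 4.
[2] 4 ≡ 4 (base 5). Lift 6: 4. −1: 3.
[3] 3 ≡ 3 (base 6). Lift 7: 3. −1: 2.
[4] 2 ≡ 2 (base 7). Lift 8: 2. −1: 1.

1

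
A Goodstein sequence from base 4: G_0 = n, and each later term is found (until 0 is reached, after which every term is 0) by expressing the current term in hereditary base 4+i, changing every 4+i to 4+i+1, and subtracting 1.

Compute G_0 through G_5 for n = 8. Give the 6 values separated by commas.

8, 9, 9, 9, 9, 9

G_0 = 8. HB_4(8) = 2·4. Bump = 10. G_1 = 9.
G_1 = 9. HB_5(9) = 5 + 4. Bump = 10. G_2 = 9.
G_2 = 9. HB_6(9) = 6 + 3. Bump = 10. G_3 = 9.
G_3 = 9. HB_7(9) = 7 + 2. Bump = 10. G_4 = 9.
G_4 = 9. HB_8(9) = 8 + 1. Bump = 10. G_5 = 9.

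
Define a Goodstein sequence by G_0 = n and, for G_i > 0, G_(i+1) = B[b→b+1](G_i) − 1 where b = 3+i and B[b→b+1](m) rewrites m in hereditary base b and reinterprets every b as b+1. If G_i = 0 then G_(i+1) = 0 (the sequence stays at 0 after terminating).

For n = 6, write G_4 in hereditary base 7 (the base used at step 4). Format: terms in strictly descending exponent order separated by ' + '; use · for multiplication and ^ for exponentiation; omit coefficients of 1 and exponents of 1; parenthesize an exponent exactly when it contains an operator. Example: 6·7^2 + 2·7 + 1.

7

i=0: 6 = 2·3 (b=3); 3→4: 2·4 = 8; 8−1 = 7
i=1: 7 = 4 + 3 (b=4); 4→5: 5 + 3 = 8; 8−1 = 7
i=2: 7 = 5 + 2 (b=5); 5→6: 6 + 2 = 8; 8−1 = 7
i=3: 7 = 6 + 1 (b=6); 6→7: 7 + 1 = 8; 8−1 = 7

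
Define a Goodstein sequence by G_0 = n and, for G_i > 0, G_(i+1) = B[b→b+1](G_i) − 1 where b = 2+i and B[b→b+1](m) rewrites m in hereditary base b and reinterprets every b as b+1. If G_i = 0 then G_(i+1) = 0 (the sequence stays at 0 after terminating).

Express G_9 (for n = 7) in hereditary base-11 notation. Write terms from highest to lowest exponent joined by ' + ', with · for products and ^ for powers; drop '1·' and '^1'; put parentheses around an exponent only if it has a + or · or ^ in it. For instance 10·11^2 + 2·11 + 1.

7·11^7 + 7·11^6 + 7·11^5 + 7·11^4 + 7·11^3 + 7·11^2 + 7·11 + 4

i=0: 7 = 2^2 + 2 + 1 (b=2); 2→3: 3^3 + 3 + 1 = 31; 31−1 = 30
i=1: 30 = 3^3 + 3 (b=3); 3→4: 4^4 + 4 = 260; 260−1 = 259
i=2: 259 = 4^4 + 3 (b=4); 4→5: 5^5 + 3 = 3128; 3128−1 = 3127
i=3: 3127 = 5^5 + 2 (b=5); 5→6: 6^6 + 2 = 46658; 46658−1 = 46657
i=4: 46657 = 6^6 + 1 (b=6); 6→7: 7^7 + 1 = 823544; 823544−1 = 823543
i=5: 823543 = 7^7 (b=7); 7→8: 8^8 = 16777216; 16777216−1 = 16777215
i=6: 16777215 = 7·8^7 + 7·8^6 + 7·8^5 + 7·8^4 + 7·8^3 + 7·8^2 + 7·8 + 7 (b=8); 8→9: 7·9^7 + 7·9^6 + 7·9^5 + 7·9^4 + 7·9^3 + 7·9^2 + 7·9 + 7 = 37665880; 37665880−1 = 37665879
i=7: 37665879 = 7·9^7 + 7·9^6 + 7·9^5 + 7·9^4 + 7·9^3 + 7·9^2 + 7·9 + 6 (b=9); 9→10: 7·10^7 + 7·10^6 + 7·10^5 + 7·10^4 + 7·10^3 + 7·10^2 + 7·10 + 6 = 77777776; 77777776−1 = 77777775
i=8: 77777775 = 7·10^7 + 7·10^6 + 7·10^5 + 7·10^4 + 7·10^3 + 7·10^2 + 7·10 + 5 (b=10); 10→11: 7·11^7 + 7·11^6 + 7·11^5 + 7·11^4 + 7·11^3 + 7·11^2 + 7·11 + 5 = 150051214; 150051214−1 = 150051213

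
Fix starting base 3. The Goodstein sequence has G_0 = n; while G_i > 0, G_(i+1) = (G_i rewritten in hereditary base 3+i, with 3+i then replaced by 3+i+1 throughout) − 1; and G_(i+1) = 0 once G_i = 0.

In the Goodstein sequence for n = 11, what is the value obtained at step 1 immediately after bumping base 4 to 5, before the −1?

11 —HB3→ 3^2 + 2 —bump→ 4^2 + 2 = 18 —(−1)→ 17
17 —HB4→ 4^2 + 1 —bump→ 5^2 + 1 = 26 —(−1)→ 25

26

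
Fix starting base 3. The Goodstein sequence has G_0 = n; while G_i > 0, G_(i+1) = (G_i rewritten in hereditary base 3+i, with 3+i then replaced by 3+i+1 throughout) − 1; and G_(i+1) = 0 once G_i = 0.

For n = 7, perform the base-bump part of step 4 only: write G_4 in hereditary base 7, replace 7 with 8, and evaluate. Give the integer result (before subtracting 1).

10

[0] 7 ≡ 2·3 + 1 (base 3). Lift 4: 9. −1: 8.
[1] 8 ≡ 2·4 (base 4). Lift 5: 10. −1: 9.
[2] 9 ≡ 5 + 4 (base 5). Lift 6: 10. −1: 9.
[3] 9 ≡ 6 + 3 (base 6). Lift 7: 10. −1: 9.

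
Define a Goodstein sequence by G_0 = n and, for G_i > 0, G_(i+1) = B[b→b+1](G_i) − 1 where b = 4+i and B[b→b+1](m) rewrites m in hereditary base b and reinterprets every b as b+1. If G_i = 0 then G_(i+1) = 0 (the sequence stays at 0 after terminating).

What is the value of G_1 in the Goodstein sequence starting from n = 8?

9

i=0: 8 = 2·4 (b=4); 4→5: 2·5 = 10; 10−1 = 9
i=1: 9 = 5 + 4 (b=5); 5→6: 6 + 4 = 10; 10−1 = 9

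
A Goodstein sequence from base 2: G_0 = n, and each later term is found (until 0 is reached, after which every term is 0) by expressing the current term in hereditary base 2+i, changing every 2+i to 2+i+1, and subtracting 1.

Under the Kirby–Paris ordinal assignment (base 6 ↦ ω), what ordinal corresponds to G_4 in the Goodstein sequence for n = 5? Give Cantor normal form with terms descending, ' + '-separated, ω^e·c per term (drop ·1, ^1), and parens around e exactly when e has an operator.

ω^3·3 + ω^2·3 + ω·3 + 1

G_0 = 5. HB_2(5) = 2^2 + 1. Bump = 28. G_1 = 27.
G_1 = 27. HB_3(27) = 3^3. Bump = 256. G_2 = 255.
G_2 = 255. HB_4(255) = 3·4^3 + 3·4^2 + 3·4 + 3. Bump = 468. G_3 = 467.
G_3 = 467. HB_5(467) = 3·5^3 + 3·5^2 + 3·5 + 2. Bump = 776. G_4 = 775.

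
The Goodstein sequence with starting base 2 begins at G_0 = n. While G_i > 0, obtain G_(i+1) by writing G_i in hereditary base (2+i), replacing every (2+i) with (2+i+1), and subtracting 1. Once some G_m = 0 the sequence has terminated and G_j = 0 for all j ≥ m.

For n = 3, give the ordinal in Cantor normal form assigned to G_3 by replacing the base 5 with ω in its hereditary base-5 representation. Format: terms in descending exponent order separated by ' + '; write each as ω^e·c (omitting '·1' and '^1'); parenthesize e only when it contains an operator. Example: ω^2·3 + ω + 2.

2

[0] 3 ≡ 2 + 1 (base 2). Lift 3: 4. −1: 3.
[1] 3 ≡ 3 (base 3). Lift 4: 4. −1: 3.
[2] 3 ≡ 3 (base 4). Lift 5: 3. −1: 2.
[3] 2 ≡ 2 (base 5). Lift 6: 2. −1: 1.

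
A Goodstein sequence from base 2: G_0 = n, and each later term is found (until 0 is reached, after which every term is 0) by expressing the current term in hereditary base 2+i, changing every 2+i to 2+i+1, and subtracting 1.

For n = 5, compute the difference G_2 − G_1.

i=0: 5 = 2^2 + 1 (b=2); 2→3: 3^3 + 1 = 28; 28−1 = 27
i=1: 27 = 3^3 (b=3); 3→4: 4^4 = 256; 256−1 = 255

228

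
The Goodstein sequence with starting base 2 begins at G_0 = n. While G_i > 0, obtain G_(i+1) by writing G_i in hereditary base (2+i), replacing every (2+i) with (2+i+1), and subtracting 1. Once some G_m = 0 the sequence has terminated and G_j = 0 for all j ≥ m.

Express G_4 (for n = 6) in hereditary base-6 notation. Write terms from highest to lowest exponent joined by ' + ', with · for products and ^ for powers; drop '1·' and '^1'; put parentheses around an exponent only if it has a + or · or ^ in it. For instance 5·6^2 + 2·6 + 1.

5·6^5 + 5·6^4 + 5·6^3 + 5·6^2 + 5·6 + 5

step 0: 6 = 2^2 + 2; sub 3 for 2: 3^3 + 3; = 30; G_1 = 30−1 = 29
step 1: 29 = 3^3 + 2; sub 4 for 3: 4^4 + 2; = 258; G_2 = 258−1 = 257
step 2: 257 = 4^4 + 1; sub 5 for 4: 5^5 + 1; = 3126; G_3 = 3126−1 = 3125
step 3: 3125 = 5^5; sub 6 for 5: 6^6; = 46656; G_4 = 46656−1 = 46655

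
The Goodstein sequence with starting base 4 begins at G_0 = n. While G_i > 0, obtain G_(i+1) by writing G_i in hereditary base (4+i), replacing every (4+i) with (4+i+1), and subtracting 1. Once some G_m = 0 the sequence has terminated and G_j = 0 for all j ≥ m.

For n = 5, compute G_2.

5

G_0=5  [base 4] 4 + 1  →[4↦5]→  5 + 1 = 6  −1 ⇒ G_1=5
G_1=5  [base 5] 5  →[5↦6]→  6 = 6  −1 ⇒ G_2=5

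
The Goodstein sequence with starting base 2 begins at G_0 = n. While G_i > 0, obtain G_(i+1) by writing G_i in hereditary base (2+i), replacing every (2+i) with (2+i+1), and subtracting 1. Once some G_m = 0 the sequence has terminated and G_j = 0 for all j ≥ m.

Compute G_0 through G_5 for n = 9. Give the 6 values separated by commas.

[0] 9 ≡ 2^(2 + 1) + 1 (base 2). Lift 3: 82. −1: 81.
[1] 81 ≡ 3^(3 + 1) (base 3). Lift 4: 1024. −1: 1023.
[2] 1023 ≡ 3·4^4 + 3·4^3 + 3·4^2 + 3·4 + 3 (base 4). Lift 5: 9843. −1: 9842.
[3] 9842 ≡ 3·5^5 + 3·5^3 + 3·5^2 + 3·5 + 2 (base 5). Lift 6: 140744. −1: 140743.
[4] 140743 ≡ 3·6^6 + 3·6^3 + 3·6^2 + 3·6 + 1 (base 6). Lift 7: 2471827. −1: 2471826.

9, 81, 1023, 9842, 140743, 2471826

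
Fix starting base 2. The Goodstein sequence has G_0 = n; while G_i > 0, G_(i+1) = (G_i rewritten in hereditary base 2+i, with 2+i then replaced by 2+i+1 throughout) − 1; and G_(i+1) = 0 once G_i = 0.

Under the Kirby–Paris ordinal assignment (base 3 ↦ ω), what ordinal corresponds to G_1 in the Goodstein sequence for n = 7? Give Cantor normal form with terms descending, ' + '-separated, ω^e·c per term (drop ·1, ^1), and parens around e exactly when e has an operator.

G_0 = 7. HB_2(7) = 2^2 + 2 + 1. Bump = 31. G_1 = 30.
G_1 = 30. HB_3(30) = 3^3 + 3. Bump = 260. G_2 = 259.

ω^ω + ω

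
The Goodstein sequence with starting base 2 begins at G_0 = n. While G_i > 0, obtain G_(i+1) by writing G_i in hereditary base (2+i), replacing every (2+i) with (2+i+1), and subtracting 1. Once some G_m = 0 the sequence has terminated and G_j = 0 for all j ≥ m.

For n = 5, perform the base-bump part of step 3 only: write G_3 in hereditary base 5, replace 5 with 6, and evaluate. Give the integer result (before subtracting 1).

776

base 2: 5 = 2^2 + 1; at 3: 3^3 + 1 = 28; next = 27
base 3: 27 = 3^3; at 4: 4^4 = 256; next = 255
base 4: 255 = 3·4^3 + 3·4^2 + 3·4 + 3; at 5: 3·5^3 + 3·5^2 + 3·5 + 3 = 468; next = 467
base 5: 467 = 3·5^3 + 3·5^2 + 3·5 + 2; at 6: 3·6^3 + 3·6^2 + 3·6 + 2 = 776; next = 775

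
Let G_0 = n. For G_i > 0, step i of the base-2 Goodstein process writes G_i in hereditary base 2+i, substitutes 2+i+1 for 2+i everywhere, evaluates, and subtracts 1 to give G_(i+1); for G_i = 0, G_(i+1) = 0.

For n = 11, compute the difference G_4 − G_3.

264310

base 2: 11 = 2^(2 + 1) + 2 + 1; at 3: 3^(3 + 1) + 3 + 1 = 85; next = 84
base 3: 84 = 3^(3 + 1) + 3; at 4: 4^(4 + 1) + 4 = 1028; next = 1027
base 4: 1027 = 4^(4 + 1) + 3; at 5: 5^(5 + 1) + 3 = 15628; next = 15627
base 5: 15627 = 5^(5 + 1) + 2; at 6: 6^(6 + 1) + 2 = 279938; next = 279937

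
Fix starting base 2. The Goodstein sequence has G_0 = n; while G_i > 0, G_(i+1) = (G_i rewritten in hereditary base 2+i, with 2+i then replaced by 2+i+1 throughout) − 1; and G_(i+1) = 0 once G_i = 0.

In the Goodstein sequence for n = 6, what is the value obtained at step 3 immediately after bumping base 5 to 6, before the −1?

46656

G_0=6  [base 2] 2^2 + 2  →[2↦3]→  3^3 + 3 = 30  −1 ⇒ G_1=29
G_1=29  [base 3] 3^3 + 2  →[3↦4]→  4^4 + 2 = 258  −1 ⇒ G_2=257
G_2=257  [base 4] 4^4 + 1  →[4↦5]→  5^5 + 1 = 3126  −1 ⇒ G_3=3125
G_3=3125  [base 5] 5^5  →[5↦6]→  6^6 = 46656  −1 ⇒ G_4=46655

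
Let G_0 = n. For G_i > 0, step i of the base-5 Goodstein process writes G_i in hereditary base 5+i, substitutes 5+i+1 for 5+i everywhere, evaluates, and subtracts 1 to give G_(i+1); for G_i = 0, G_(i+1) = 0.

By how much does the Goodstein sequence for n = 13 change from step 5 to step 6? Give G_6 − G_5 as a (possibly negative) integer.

0

[0] 13 ≡ 2·5 + 3 (base 5). Lift 6: 15. −1: 14.
[1] 14 ≡ 2·6 + 2 (base 6). Lift 7: 16. −1: 15.
[2] 15 ≡ 2·7 + 1 (base 7). Lift 8: 17. −1: 16.
[3] 16 ≡ 2·8 (base 8). Lift 9: 18. −1: 17.
[4] 17 ≡ 9 + 8 (base 9). Lift 10: 18. −1: 17.
[5] 17 ≡ 10 + 7 (base 10). Lift 11: 18. −1: 17.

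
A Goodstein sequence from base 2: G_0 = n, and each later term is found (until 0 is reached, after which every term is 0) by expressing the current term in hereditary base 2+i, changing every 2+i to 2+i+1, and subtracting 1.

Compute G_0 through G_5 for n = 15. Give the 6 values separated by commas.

15, 111, 1283, 18752, 326593, 6588344

(0) 15|_2 = 2^(2 + 1) + 2^2 + 2 + 1 ↦ 3^(3 + 1) + 3^3 + 3 + 1|_3 = 112 ⇒ 111
(1) 111|_3 = 3^(3 + 1) + 3^3 + 3 ↦ 4^(4 + 1) + 4^4 + 4|_4 = 1284 ⇒ 1283
(2) 1283|_4 = 4^(4 + 1) + 4^4 + 3 ↦ 5^(5 + 1) + 5^5 + 3|_5 = 18753 ⇒ 18752
(3) 18752|_5 = 5^(5 + 1) + 5^5 + 2 ↦ 6^(6 + 1) + 6^6 + 2|_6 = 326594 ⇒ 326593
(4) 326593|_6 = 6^(6 + 1) + 6^6 + 1 ↦ 7^(7 + 1) + 7^7 + 1|_7 = 6588345 ⇒ 6588344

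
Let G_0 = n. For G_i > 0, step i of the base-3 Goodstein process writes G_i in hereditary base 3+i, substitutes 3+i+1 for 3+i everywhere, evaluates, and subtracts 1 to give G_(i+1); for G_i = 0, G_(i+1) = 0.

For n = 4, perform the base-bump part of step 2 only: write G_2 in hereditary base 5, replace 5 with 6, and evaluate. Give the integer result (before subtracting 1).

i=0: 4 = 3 + 1 (b=3); 3→4: 4 + 1 = 5; 5−1 = 4
i=1: 4 = 4 (b=4); 4→5: 5 = 5; 5−1 = 4
i=2: 4 = 4 (b=5); 5→6: 4 = 4; 4−1 = 3

4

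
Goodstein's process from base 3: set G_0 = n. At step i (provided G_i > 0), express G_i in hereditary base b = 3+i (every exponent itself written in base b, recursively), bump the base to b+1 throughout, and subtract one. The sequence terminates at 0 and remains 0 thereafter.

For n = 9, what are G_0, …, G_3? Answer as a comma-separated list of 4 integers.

9, 15, 17, 19

G_0 = 9. HB_3(9) = 3^2. Bump = 16. G_1 = 15.
G_1 = 15. HB_4(15) = 3·4 + 3. Bump = 18. G_2 = 17.
G_2 = 17. HB_5(17) = 3·5 + 2. Bump = 20. G_3 = 19.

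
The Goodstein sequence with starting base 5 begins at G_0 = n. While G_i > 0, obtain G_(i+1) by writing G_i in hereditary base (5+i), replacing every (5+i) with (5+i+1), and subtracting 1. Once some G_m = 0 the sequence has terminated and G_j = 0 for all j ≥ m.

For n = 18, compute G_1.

20

i=0: 18 = 3·5 + 3 (b=5); 5→6: 3·6 + 3 = 21; 21−1 = 20
i=1: 20 = 3·6 + 2 (b=6); 6→7: 3·7 + 2 = 23; 23−1 = 22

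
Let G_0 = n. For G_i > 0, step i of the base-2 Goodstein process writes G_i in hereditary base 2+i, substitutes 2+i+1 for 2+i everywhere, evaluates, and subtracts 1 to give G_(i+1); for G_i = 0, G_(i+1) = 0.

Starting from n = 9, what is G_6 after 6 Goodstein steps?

G_0 = 9. HB_2(9) = 2^(2 + 1) + 1. Bump = 82. G_1 = 81.
G_1 = 81. HB_3(81) = 3^(3 + 1). Bump = 1024. G_2 = 1023.
G_2 = 1023. HB_4(1023) = 3·4^4 + 3·4^3 + 3·4^2 + 3·4 + 3. Bump = 9843. G_3 = 9842.
G_3 = 9842. HB_5(9842) = 3·5^5 + 3·5^3 + 3·5^2 + 3·5 + 2. Bump = 140744. G_4 = 140743.
G_4 = 140743. HB_6(140743) = 3·6^6 + 3·6^3 + 3·6^2 + 3·6 + 1. Bump = 2471827. G_5 = 2471826.
G_5 = 2471826. HB_7(2471826) = 3·7^7 + 3·7^3 + 3·7^2 + 3·7. Bump = 50333400. G_6 = 50333399.
G_6 = 50333399. HB_8(50333399) = 3·8^8 + 3·8^3 + 3·8^2 + 2·8 + 7. Bump = 1162263922. G_7 = 1162263921.

50333399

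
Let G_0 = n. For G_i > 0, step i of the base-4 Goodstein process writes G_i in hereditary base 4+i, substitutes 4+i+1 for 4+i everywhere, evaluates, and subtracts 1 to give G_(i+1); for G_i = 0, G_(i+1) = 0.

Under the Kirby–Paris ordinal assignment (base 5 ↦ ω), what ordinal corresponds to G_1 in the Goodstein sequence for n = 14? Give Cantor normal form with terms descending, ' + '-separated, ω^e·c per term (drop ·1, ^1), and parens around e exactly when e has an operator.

ω·3 + 1

base 4: 14 = 3·4 + 2; at 5: 3·5 + 2 = 17; next = 16
base 5: 16 = 3·5 + 1; at 6: 3·6 + 1 = 19; next = 18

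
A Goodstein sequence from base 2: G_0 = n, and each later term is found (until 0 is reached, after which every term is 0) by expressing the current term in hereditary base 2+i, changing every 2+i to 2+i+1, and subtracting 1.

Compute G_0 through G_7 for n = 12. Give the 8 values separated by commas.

G_0 = 12. HB_2(12) = 2^(2 + 1) + 2^2. Bump = 108. G_1 = 107.
G_1 = 107. HB_3(107) = 3^(3 + 1) + 2·3^2 + 2·3 + 2. Bump = 1066. G_2 = 1065.
G_2 = 1065. HB_4(1065) = 4^(4 + 1) + 2·4^2 + 2·4 + 1. Bump = 15686. G_3 = 15685.
G_3 = 15685. HB_5(15685) = 5^(5 + 1) + 2·5^2 + 2·5. Bump = 280020. G_4 = 280019.
G_4 = 280019. HB_6(280019) = 6^(6 + 1) + 2·6^2 + 6 + 5. Bump = 5764911. G_5 = 5764910.
G_5 = 5764910. HB_7(5764910) = 7^(7 + 1) + 2·7^2 + 7 + 4. Bump = 134217868. G_6 = 134217867.
G_6 = 134217867. HB_8(134217867) = 8^(8 + 1) + 2·8^2 + 8 + 3. Bump = 3486784575. G_7 = 3486784574.

12, 107, 1065, 15685, 280019, 5764910, 134217867, 3486784574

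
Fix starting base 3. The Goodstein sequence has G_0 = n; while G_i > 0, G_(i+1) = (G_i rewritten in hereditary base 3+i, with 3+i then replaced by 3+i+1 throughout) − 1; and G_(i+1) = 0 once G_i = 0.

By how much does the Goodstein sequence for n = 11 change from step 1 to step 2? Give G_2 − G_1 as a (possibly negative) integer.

8

base 3: 11 = 3^2 + 2; at 4: 4^2 + 2 = 18; next = 17
base 4: 17 = 4^2 + 1; at 5: 5^2 + 1 = 26; next = 25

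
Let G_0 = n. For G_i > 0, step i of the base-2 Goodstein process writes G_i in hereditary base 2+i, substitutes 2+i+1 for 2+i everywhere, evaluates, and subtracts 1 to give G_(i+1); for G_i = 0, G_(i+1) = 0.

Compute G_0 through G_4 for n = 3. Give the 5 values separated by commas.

3, 3, 3, 2, 1

i=0: 3 = 2 + 1 (b=2); 2→3: 3 + 1 = 4; 4−1 = 3
i=1: 3 = 3 (b=3); 3→4: 4 = 4; 4−1 = 3
i=2: 3 = 3 (b=4); 4→5: 3 = 3; 3−1 = 2
i=3: 2 = 2 (b=5); 5→6: 2 = 2; 2−1 = 1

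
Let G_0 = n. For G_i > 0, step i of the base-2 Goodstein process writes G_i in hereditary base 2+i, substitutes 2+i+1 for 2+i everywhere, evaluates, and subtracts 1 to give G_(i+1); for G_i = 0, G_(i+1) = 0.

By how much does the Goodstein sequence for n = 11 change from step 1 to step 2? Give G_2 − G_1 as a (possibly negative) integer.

11 —HB2→ 2^(2 + 1) + 2 + 1 —bump→ 3^(3 + 1) + 3 + 1 = 85 —(−1)→ 84
84 —HB3→ 3^(3 + 1) + 3 —bump→ 4^(4 + 1) + 4 = 1028 —(−1)→ 1027

943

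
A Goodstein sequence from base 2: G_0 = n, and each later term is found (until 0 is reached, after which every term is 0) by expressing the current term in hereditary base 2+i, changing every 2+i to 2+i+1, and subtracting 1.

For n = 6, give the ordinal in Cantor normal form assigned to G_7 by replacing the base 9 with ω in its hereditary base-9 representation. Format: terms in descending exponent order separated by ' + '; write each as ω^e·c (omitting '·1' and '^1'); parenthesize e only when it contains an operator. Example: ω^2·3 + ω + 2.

ω^5·5 + ω^4·5 + ω^3·5 + ω^2·5 + ω·5 + 2

i=0: 6 = 2^2 + 2 (b=2); 2→3: 3^3 + 3 = 30; 30−1 = 29
i=1: 29 = 3^3 + 2 (b=3); 3→4: 4^4 + 2 = 258; 258−1 = 257
i=2: 257 = 4^4 + 1 (b=4); 4→5: 5^5 + 1 = 3126; 3126−1 = 3125
i=3: 3125 = 5^5 (b=5); 5→6: 6^6 = 46656; 46656−1 = 46655
i=4: 46655 = 5·6^5 + 5·6^4 + 5·6^3 + 5·6^2 + 5·6 + 5 (b=6); 6→7: 5·7^5 + 5·7^4 + 5·7^3 + 5·7^2 + 5·7 + 5 = 98040; 98040−1 = 98039
i=5: 98039 = 5·7^5 + 5·7^4 + 5·7^3 + 5·7^2 + 5·7 + 4 (b=7); 7→8: 5·8^5 + 5·8^4 + 5·8^3 + 5·8^2 + 5·8 + 4 = 187244; 187244−1 = 187243
i=6: 187243 = 5·8^5 + 5·8^4 + 5·8^3 + 5·8^2 + 5·8 + 3 (b=8); 8→9: 5·9^5 + 5·9^4 + 5·9^3 + 5·9^2 + 5·9 + 3 = 332148; 332148−1 = 332147
i=7: 332147 = 5·9^5 + 5·9^4 + 5·9^3 + 5·9^2 + 5·9 + 2 (b=9); 9→10: 5·10^5 + 5·10^4 + 5·10^3 + 5·10^2 + 5·10 + 2 = 555552; 555552−1 = 555551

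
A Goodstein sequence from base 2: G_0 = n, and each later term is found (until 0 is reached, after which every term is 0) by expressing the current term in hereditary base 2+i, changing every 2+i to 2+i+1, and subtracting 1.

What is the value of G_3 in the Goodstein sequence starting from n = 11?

[0] 11 ≡ 2^(2 + 1) + 2 + 1 (base 2). Lift 3: 85. −1: 84.
[1] 84 ≡ 3^(3 + 1) + 3 (base 3). Lift 4: 1028. −1: 1027.
[2] 1027 ≡ 4^(4 + 1) + 3 (base 4). Lift 5: 15628. −1: 15627.
[3] 15627 ≡ 5^(5 + 1) + 2 (base 5). Lift 6: 279938. −1: 279937.

15627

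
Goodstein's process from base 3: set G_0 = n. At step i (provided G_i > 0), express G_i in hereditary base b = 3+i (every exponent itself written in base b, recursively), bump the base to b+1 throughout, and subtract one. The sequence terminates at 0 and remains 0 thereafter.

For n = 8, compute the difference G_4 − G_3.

0

(0) 8|_3 = 2·3 + 2 ↦ 2·4 + 2|_4 = 10 ⇒ 9
(1) 9|_4 = 2·4 + 1 ↦ 2·5 + 1|_5 = 11 ⇒ 10
(2) 10|_5 = 2·5 ↦ 2·6|_6 = 12 ⇒ 11
(3) 11|_6 = 6 + 5 ↦ 7 + 5|_7 = 12 ⇒ 11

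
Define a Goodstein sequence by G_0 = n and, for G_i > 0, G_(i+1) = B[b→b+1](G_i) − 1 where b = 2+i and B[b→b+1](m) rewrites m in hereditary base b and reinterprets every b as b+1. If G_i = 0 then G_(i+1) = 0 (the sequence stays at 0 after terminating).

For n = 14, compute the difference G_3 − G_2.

G_0=14  [base 2] 2^(2 + 1) + 2^2 + 2  →[2↦3]→  3^(3 + 1) + 3^3 + 3 = 111  −1 ⇒ G_1=110
G_1=110  [base 3] 3^(3 + 1) + 3^3 + 2  →[3↦4]→  4^(4 + 1) + 4^4 + 2 = 1282  −1 ⇒ G_2=1281
G_2=1281  [base 4] 4^(4 + 1) + 4^4 + 1  →[4↦5]→  5^(5 + 1) + 5^5 + 1 = 18751  −1 ⇒ G_3=18750

17469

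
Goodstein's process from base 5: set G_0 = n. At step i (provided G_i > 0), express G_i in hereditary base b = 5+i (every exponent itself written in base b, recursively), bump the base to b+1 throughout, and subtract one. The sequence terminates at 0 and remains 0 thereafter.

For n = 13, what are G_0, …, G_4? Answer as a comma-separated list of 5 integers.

13, 14, 15, 16, 17

base 5: 13 = 2·5 + 3; at 6: 2·6 + 3 = 15; next = 14
base 6: 14 = 2·6 + 2; at 7: 2·7 + 2 = 16; next = 15
base 7: 15 = 2·7 + 1; at 8: 2·8 + 1 = 17; next = 16
base 8: 16 = 2·8; at 9: 2·9 = 18; next = 17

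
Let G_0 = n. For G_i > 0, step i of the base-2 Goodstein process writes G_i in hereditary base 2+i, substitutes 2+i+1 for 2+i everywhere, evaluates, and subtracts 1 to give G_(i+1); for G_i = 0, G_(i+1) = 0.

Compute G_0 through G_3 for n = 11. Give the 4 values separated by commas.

11, 84, 1027, 15627

G_0=11  [base 2] 2^(2 + 1) + 2 + 1  →[2↦3]→  3^(3 + 1) + 3 + 1 = 85  −1 ⇒ G_1=84
G_1=84  [base 3] 3^(3 + 1) + 3  →[3↦4]→  4^(4 + 1) + 4 = 1028  −1 ⇒ G_2=1027
G_2=1027  [base 4] 4^(4 + 1) + 3  →[4↦5]→  5^(5 + 1) + 3 = 15628  −1 ⇒ G_3=15627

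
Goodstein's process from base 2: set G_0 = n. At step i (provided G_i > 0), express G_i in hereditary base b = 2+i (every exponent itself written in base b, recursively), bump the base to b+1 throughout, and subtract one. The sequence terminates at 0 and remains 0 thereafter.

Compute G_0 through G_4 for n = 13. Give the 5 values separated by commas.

13, 108, 1279, 16092, 280711

13 —HB2→ 2^(2 + 1) + 2^2 + 1 —bump→ 3^(3 + 1) + 3^3 + 1 = 109 —(−1)→ 108
108 —HB3→ 3^(3 + 1) + 3^3 —bump→ 4^(4 + 1) + 4^4 = 1280 —(−1)→ 1279
1279 —HB4→ 4^(4 + 1) + 3·4^3 + 3·4^2 + 3·4 + 3 —bump→ 5^(5 + 1) + 3·5^3 + 3·5^2 + 3·5 + 3 = 16093 —(−1)→ 16092
16092 —HB5→ 5^(5 + 1) + 3·5^3 + 3·5^2 + 3·5 + 2 —bump→ 6^(6 + 1) + 3·6^3 + 3·6^2 + 3·6 + 2 = 280712 —(−1)→ 280711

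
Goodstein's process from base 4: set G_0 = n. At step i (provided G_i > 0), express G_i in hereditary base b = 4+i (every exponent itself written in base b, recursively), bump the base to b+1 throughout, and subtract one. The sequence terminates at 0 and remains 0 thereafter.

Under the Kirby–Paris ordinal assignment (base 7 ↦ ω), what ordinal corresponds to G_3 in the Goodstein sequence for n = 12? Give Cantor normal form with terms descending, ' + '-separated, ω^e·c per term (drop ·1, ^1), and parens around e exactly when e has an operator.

ω·2 + 2

step 0: 12 = 3·4; sub 5 for 4: 3·5; = 15; G_1 = 15−1 = 14
step 1: 14 = 2·5 + 4; sub 6 for 5: 2·6 + 4; = 16; G_2 = 16−1 = 15
step 2: 15 = 2·6 + 3; sub 7 for 6: 2·7 + 3; = 17; G_3 = 17−1 = 16
step 3: 16 = 2·7 + 2; sub 8 for 7: 2·8 + 2; = 18; G_4 = 18−1 = 17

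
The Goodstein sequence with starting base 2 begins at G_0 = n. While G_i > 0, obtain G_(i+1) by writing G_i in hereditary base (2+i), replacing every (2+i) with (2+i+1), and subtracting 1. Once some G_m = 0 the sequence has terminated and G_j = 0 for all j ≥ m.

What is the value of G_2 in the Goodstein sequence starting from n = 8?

G_0 = 8. HB_2(8) = 2^(2 + 1). Bump = 81. G_1 = 80.
G_1 = 80. HB_3(80) = 2·3^3 + 2·3^2 + 2·3 + 2. Bump = 554. G_2 = 553.

553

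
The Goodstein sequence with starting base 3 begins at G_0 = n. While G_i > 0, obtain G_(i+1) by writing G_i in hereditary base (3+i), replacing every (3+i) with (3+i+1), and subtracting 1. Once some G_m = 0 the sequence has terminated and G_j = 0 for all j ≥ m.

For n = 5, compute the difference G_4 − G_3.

step 0: 5 = 3 + 2; sub 4 for 3: 4 + 2; = 6; G_1 = 6−1 = 5
step 1: 5 = 4 + 1; sub 5 for 4: 5 + 1; = 6; G_2 = 6−1 = 5
step 2: 5 = 5; sub 6 for 5: 6; = 6; G_3 = 6−1 = 5
step 3: 5 = 5; sub 7 for 6: 5; = 5; G_4 = 5−1 = 4

-1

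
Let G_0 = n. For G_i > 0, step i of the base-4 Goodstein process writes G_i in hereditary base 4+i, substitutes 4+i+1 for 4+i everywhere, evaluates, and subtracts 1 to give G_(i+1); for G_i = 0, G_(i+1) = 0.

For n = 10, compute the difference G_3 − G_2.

1

base 4: 10 = 2·4 + 2; at 5: 2·5 + 2 = 12; next = 11
base 5: 11 = 2·5 + 1; at 6: 2·6 + 1 = 13; next = 12
base 6: 12 = 2·6; at 7: 2·7 = 14; next = 13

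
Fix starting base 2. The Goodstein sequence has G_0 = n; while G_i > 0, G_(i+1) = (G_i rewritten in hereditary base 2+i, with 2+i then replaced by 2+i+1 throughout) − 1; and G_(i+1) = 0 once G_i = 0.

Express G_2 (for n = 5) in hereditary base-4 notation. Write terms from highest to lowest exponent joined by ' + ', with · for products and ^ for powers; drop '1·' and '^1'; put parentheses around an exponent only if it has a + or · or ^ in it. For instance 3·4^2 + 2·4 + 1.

G_0 = 5. HB_2(5) = 2^2 + 1. Bump = 28. G_1 = 27.
G_1 = 27. HB_3(27) = 3^3. Bump = 256. G_2 = 255.

3·4^3 + 3·4^2 + 3·4 + 3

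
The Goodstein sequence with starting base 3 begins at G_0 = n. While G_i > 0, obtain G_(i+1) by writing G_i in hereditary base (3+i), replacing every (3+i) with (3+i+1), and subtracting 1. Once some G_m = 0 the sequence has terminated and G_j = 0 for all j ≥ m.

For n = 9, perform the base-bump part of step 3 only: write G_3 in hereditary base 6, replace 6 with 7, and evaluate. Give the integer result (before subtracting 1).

i=0: 9 = 3^2 (b=3); 3→4: 4^2 = 16; 16−1 = 15
i=1: 15 = 3·4 + 3 (b=4); 4→5: 3·5 + 3 = 18; 18−1 = 17
i=2: 17 = 3·5 + 2 (b=5); 5→6: 3·6 + 2 = 20; 20−1 = 19

22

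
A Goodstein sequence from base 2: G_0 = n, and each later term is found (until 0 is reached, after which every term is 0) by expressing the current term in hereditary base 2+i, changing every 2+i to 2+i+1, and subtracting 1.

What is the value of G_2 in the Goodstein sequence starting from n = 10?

10 —HB2→ 2^(2 + 1) + 2 —bump→ 3^(3 + 1) + 3 = 84 —(−1)→ 83
83 —HB3→ 3^(3 + 1) + 2 —bump→ 4^(4 + 1) + 2 = 1026 —(−1)→ 1025
1025 —HB4→ 4^(4 + 1) + 1 —bump→ 5^(5 + 1) + 1 = 15626 —(−1)→ 15625

1025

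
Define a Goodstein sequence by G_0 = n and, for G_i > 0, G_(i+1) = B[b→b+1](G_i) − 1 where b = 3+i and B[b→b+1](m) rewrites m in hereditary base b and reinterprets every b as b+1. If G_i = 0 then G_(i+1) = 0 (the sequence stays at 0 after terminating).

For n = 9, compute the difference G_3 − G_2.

step 0: 9 = 3^2; sub 4 for 3: 4^2; = 16; G_1 = 16−1 = 15
step 1: 15 = 3·4 + 3; sub 5 for 4: 3·5 + 3; = 18; G_2 = 18−1 = 17
step 2: 17 = 3·5 + 2; sub 6 for 5: 3·6 + 2; = 20; G_3 = 20−1 = 19

2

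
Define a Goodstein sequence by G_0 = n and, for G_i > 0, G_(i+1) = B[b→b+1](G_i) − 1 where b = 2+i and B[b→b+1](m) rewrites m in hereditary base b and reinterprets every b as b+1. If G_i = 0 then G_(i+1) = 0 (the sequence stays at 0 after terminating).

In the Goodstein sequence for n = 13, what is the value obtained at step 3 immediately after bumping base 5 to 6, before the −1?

280712

base 2: 13 = 2^(2 + 1) + 2^2 + 1; at 3: 3^(3 + 1) + 3^3 + 1 = 109; next = 108
base 3: 108 = 3^(3 + 1) + 3^3; at 4: 4^(4 + 1) + 4^4 = 1280; next = 1279
base 4: 1279 = 4^(4 + 1) + 3·4^3 + 3·4^2 + 3·4 + 3; at 5: 5^(5 + 1) + 3·5^3 + 3·5^2 + 3·5 + 3 = 16093; next = 16092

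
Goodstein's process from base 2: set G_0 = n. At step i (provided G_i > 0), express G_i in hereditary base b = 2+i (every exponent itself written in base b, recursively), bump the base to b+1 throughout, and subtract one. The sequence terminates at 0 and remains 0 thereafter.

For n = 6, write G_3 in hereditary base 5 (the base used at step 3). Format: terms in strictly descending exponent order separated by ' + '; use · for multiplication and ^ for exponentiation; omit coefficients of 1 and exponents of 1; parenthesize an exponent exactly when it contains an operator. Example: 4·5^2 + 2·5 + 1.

5^5

step 0: 6 = 2^2 + 2; sub 3 for 2: 3^3 + 3; = 30; G_1 = 30−1 = 29
step 1: 29 = 3^3 + 2; sub 4 for 3: 4^4 + 2; = 258; G_2 = 258−1 = 257
step 2: 257 = 4^4 + 1; sub 5 for 4: 5^5 + 1; = 3126; G_3 = 3126−1 = 3125
step 3: 3125 = 5^5; sub 6 for 5: 6^6; = 46656; G_4 = 46656−1 = 46655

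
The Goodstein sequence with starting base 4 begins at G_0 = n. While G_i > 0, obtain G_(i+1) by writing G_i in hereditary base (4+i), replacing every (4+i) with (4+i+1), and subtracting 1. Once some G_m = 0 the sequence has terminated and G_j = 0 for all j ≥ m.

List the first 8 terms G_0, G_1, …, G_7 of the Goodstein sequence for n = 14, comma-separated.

14, 16, 18, 20, 21, 22, 23, 24

base 4: 14 = 3·4 + 2; at 5: 3·5 + 2 = 17; next = 16
base 5: 16 = 3·5 + 1; at 6: 3·6 + 1 = 19; next = 18
base 6: 18 = 3·6; at 7: 3·7 = 21; next = 20
base 7: 20 = 2·7 + 6; at 8: 2·8 + 6 = 22; next = 21
base 8: 21 = 2·8 + 5; at 9: 2·9 + 5 = 23; next = 22
base 9: 22 = 2·9 + 4; at 10: 2·10 + 4 = 24; next = 23
base 10: 23 = 2·10 + 3; at 11: 2·11 + 3 = 25; next = 24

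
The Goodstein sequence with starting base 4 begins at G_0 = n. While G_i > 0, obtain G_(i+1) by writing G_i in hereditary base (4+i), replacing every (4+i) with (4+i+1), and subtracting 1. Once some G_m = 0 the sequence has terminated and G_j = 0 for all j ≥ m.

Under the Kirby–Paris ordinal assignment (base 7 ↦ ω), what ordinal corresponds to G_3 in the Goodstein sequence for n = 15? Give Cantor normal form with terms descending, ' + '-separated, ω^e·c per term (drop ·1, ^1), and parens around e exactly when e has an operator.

step 0: 15 = 3·4 + 3; sub 5 for 4: 3·5 + 3; = 18; G_1 = 18−1 = 17
step 1: 17 = 3·5 + 2; sub 6 for 5: 3·6 + 2; = 20; G_2 = 20−1 = 19
step 2: 19 = 3·6 + 1; sub 7 for 6: 3·7 + 1; = 22; G_3 = 22−1 = 21
step 3: 21 = 3·7; sub 8 for 7: 3·8; = 24; G_4 = 24−1 = 23

ω·3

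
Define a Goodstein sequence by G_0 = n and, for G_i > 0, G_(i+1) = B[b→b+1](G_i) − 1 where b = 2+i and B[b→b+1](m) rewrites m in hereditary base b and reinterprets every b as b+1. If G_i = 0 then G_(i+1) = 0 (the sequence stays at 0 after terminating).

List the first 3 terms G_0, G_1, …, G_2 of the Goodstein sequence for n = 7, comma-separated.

7, 30, 259

7 —HB2→ 2^2 + 2 + 1 —bump→ 3^3 + 3 + 1 = 31 —(−1)→ 30
30 —HB3→ 3^3 + 3 —bump→ 4^4 + 4 = 260 —(−1)→ 259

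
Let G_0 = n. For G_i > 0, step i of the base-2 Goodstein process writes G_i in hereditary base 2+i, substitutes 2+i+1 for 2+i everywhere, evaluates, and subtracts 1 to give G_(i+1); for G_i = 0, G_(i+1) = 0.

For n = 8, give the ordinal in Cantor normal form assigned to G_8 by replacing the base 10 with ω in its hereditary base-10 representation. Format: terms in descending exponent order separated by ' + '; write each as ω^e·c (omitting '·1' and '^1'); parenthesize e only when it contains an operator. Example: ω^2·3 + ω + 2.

G_0=8  [base 2] 2^(2 + 1)  →[2↦3]→  3^(3 + 1) = 81  −1 ⇒ G_1=80
G_1=80  [base 3] 2·3^3 + 2·3^2 + 2·3 + 2  →[3↦4]→  2·4^4 + 2·4^2 + 2·4 + 2 = 554  −1 ⇒ G_2=553
G_2=553  [base 4] 2·4^4 + 2·4^2 + 2·4 + 1  →[4↦5]→  2·5^5 + 2·5^2 + 2·5 + 1 = 6311  −1 ⇒ G_3=6310
G_3=6310  [base 5] 2·5^5 + 2·5^2 + 2·5  →[5↦6]→  2·6^6 + 2·6^2 + 2·6 = 93396  −1 ⇒ G_4=93395
G_4=93395  [base 6] 2·6^6 + 2·6^2 + 6 + 5  →[6↦7]→  2·7^7 + 2·7^2 + 7 + 5 = 1647196  −1 ⇒ G_5=1647195
G_5=1647195  [base 7] 2·7^7 + 2·7^2 + 7 + 4  →[7↦8]→  2·8^8 + 2·8^2 + 8 + 4 = 33554572  −1 ⇒ G_6=33554571
G_6=33554571  [base 8] 2·8^8 + 2·8^2 + 8 + 3  →[8↦9]→  2·9^9 + 2·9^2 + 9 + 3 = 774841152  −1 ⇒ G_7=774841151
G_7=774841151  [base 9] 2·9^9 + 2·9^2 + 9 + 2  →[9↦10]→  2·10^10 + 2·10^2 + 10 + 2 = 20000000212  −1 ⇒ G_8=20000000211

ω^ω·2 + ω^2·2 + ω + 1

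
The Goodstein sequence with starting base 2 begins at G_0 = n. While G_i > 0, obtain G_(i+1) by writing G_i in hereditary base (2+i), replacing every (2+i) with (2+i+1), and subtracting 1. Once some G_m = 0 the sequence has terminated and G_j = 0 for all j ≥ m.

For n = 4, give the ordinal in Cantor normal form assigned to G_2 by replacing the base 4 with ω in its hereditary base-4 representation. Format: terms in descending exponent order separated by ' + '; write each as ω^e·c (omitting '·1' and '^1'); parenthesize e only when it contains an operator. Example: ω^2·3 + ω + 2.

ω^2·2 + ω·2 + 1

i=0: 4 = 2^2 (b=2); 2→3: 3^3 = 27; 27−1 = 26
i=1: 26 = 2·3^2 + 2·3 + 2 (b=3); 3→4: 2·4^2 + 2·4 + 2 = 42; 42−1 = 41
i=2: 41 = 2·4^2 + 2·4 + 1 (b=4); 4→5: 2·5^2 + 2·5 + 1 = 61; 61−1 = 60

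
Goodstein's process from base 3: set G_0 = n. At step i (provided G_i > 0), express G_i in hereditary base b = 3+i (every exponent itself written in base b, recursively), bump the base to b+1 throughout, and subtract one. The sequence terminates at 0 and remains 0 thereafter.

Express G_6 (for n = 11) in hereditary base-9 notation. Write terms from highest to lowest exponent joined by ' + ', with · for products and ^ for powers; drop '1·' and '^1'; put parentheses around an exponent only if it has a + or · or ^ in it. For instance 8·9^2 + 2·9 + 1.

5·9 + 2

(0) 11|_3 = 3^2 + 2 ↦ 4^2 + 2|_4 = 18 ⇒ 17
(1) 17|_4 = 4^2 + 1 ↦ 5^2 + 1|_5 = 26 ⇒ 25
(2) 25|_5 = 5^2 ↦ 6^2|_6 = 36 ⇒ 35
(3) 35|_6 = 5·6 + 5 ↦ 5·7 + 5|_7 = 40 ⇒ 39
(4) 39|_7 = 5·7 + 4 ↦ 5·8 + 4|_8 = 44 ⇒ 43
(5) 43|_8 = 5·8 + 3 ↦ 5·9 + 3|_9 = 48 ⇒ 47
(6) 47|_9 = 5·9 + 2 ↦ 5·10 + 2|_10 = 52 ⇒ 51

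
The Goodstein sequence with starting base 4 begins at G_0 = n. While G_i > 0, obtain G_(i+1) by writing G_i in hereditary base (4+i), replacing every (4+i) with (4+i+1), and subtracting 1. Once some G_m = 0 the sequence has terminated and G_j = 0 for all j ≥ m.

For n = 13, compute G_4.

(0) 13|_4 = 3·4 + 1 ↦ 3·5 + 1|_5 = 16 ⇒ 15
(1) 15|_5 = 3·5 ↦ 3·6|_6 = 18 ⇒ 17
(2) 17|_6 = 2·6 + 5 ↦ 2·7 + 5|_7 = 19 ⇒ 18
(3) 18|_7 = 2·7 + 4 ↦ 2·8 + 4|_8 = 20 ⇒ 19

19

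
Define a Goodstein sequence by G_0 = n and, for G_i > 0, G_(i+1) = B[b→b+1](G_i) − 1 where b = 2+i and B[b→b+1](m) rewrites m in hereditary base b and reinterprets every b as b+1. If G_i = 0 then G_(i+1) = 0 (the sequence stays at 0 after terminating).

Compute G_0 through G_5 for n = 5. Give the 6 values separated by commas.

5, 27, 255, 467, 775, 1197

(0) 5|_2 = 2^2 + 1 ↦ 3^3 + 1|_3 = 28 ⇒ 27
(1) 27|_3 = 3^3 ↦ 4^4|_4 = 256 ⇒ 255
(2) 255|_4 = 3·4^3 + 3·4^2 + 3·4 + 3 ↦ 3·5^3 + 3·5^2 + 3·5 + 3|_5 = 468 ⇒ 467
(3) 467|_5 = 3·5^3 + 3·5^2 + 3·5 + 2 ↦ 3·6^3 + 3·6^2 + 3·6 + 2|_6 = 776 ⇒ 775
(4) 775|_6 = 3·6^3 + 3·6^2 + 3·6 + 1 ↦ 3·7^3 + 3·7^2 + 3·7 + 1|_7 = 1198 ⇒ 1197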